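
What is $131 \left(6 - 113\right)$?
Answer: $-14017$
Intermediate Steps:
$131 \left(6 - 113\right) = 131 \left(-107\right) = -14017$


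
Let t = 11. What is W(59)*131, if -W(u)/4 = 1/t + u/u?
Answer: -6288/11 ≈ -571.64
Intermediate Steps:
W(u) = -48/11 (W(u) = -4*(1/11 + u/u) = -4*(1*(1/11) + 1) = -4*(1/11 + 1) = -4*12/11 = -48/11)
W(59)*131 = -48/11*131 = -6288/11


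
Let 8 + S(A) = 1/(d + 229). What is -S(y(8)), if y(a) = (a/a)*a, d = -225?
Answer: 31/4 ≈ 7.7500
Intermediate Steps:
y(a) = a (y(a) = 1*a = a)
S(A) = -31/4 (S(A) = -8 + 1/(-225 + 229) = -8 + 1/4 = -8 + ¼ = -31/4)
-S(y(8)) = -1*(-31/4) = 31/4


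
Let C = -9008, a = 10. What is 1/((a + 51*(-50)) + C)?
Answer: -1/11548 ≈ -8.6595e-5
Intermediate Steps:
1/((a + 51*(-50)) + C) = 1/((10 + 51*(-50)) - 9008) = 1/((10 - 2550) - 9008) = 1/(-2540 - 9008) = 1/(-11548) = -1/11548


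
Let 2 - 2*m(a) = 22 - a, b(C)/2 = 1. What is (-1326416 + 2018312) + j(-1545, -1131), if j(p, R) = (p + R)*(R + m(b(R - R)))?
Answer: 3742536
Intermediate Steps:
b(C) = 2 (b(C) = 2*1 = 2)
m(a) = -10 + a/2 (m(a) = 1 - (22 - a)/2 = 1 + (-11 + a/2) = -10 + a/2)
j(p, R) = (-9 + R)*(R + p) (j(p, R) = (p + R)*(R + (-10 + (½)*2)) = (R + p)*(R + (-10 + 1)) = (R + p)*(R - 9) = (R + p)*(-9 + R) = (-9 + R)*(R + p))
(-1326416 + 2018312) + j(-1545, -1131) = (-1326416 + 2018312) + ((-1131)² - 9*(-1131) - 9*(-1545) - 1131*(-1545)) = 691896 + (1279161 + 10179 + 13905 + 1747395) = 691896 + 3050640 = 3742536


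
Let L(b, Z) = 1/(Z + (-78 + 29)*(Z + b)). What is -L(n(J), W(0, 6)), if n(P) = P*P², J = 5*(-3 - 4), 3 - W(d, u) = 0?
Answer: -1/2100731 ≈ -4.7602e-7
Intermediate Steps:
W(d, u) = 3 (W(d, u) = 3 - 1*0 = 3 + 0 = 3)
J = -35 (J = 5*(-7) = -35)
n(P) = P³
L(b, Z) = 1/(-49*b - 48*Z) (L(b, Z) = 1/(Z - 49*(Z + b)) = 1/(Z + (-49*Z - 49*b)) = 1/(-49*b - 48*Z))
-L(n(J), W(0, 6)) = -(-1)/(48*3 + 49*(-35)³) = -(-1)/(144 + 49*(-42875)) = -(-1)/(144 - 2100875) = -(-1)/(-2100731) = -(-1)*(-1)/2100731 = -1*1/2100731 = -1/2100731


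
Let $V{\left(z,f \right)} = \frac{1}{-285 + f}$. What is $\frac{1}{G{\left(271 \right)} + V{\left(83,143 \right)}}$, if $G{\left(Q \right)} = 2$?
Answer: $\frac{142}{283} \approx 0.50177$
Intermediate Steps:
$\frac{1}{G{\left(271 \right)} + V{\left(83,143 \right)}} = \frac{1}{2 + \frac{1}{-285 + 143}} = \frac{1}{2 + \frac{1}{-142}} = \frac{1}{2 - \frac{1}{142}} = \frac{1}{\frac{283}{142}} = \frac{142}{283}$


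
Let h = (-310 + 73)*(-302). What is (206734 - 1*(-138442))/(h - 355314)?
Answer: -86294/70935 ≈ -1.2165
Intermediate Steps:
h = 71574 (h = -237*(-302) = 71574)
(206734 - 1*(-138442))/(h - 355314) = (206734 - 1*(-138442))/(71574 - 355314) = (206734 + 138442)/(-283740) = 345176*(-1/283740) = -86294/70935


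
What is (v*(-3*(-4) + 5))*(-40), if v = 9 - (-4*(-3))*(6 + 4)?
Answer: 75480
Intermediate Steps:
v = -111 (v = 9 - 12*10 = 9 - 1*120 = 9 - 120 = -111)
(v*(-3*(-4) + 5))*(-40) = -111*(-3*(-4) + 5)*(-40) = -111*(12 + 5)*(-40) = -111*17*(-40) = -1887*(-40) = 75480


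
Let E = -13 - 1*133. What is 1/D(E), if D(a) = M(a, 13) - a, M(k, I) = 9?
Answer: 1/155 ≈ 0.0064516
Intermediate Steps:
E = -146 (E = -13 - 133 = -146)
D(a) = 9 - a
1/D(E) = 1/(9 - 1*(-146)) = 1/(9 + 146) = 1/155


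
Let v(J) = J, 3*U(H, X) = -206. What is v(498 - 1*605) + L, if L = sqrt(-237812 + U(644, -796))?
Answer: -107 + I*sqrt(2140926)/3 ≈ -107.0 + 487.73*I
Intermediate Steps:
U(H, X) = -206/3 (U(H, X) = (1/3)*(-206) = -206/3)
L = I*sqrt(2140926)/3 (L = sqrt(-237812 - 206/3) = sqrt(-713642/3) = I*sqrt(2140926)/3 ≈ 487.73*I)
v(498 - 1*605) + L = (498 - 1*605) + I*sqrt(2140926)/3 = (498 - 605) + I*sqrt(2140926)/3 = -107 + I*sqrt(2140926)/3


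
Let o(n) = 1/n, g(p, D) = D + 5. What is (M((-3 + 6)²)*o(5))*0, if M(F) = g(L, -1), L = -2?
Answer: 0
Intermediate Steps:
g(p, D) = 5 + D
M(F) = 4 (M(F) = 5 - 1 = 4)
(M((-3 + 6)²)*o(5))*0 = (4/5)*0 = (4*(⅕))*0 = (⅘)*0 = 0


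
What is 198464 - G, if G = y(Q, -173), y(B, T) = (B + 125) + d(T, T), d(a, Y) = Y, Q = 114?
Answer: 198398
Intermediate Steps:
y(B, T) = 125 + B + T (y(B, T) = (B + 125) + T = (125 + B) + T = 125 + B + T)
G = 66 (G = 125 + 114 - 173 = 66)
198464 - G = 198464 - 1*66 = 198464 - 66 = 198398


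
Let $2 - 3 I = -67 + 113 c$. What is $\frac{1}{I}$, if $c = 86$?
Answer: $- \frac{3}{9649} \approx -0.00031091$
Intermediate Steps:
$I = - \frac{9649}{3}$ ($I = \frac{2}{3} - \frac{-67 + 113 \cdot 86}{3} = \frac{2}{3} - \frac{-67 + 9718}{3} = \frac{2}{3} - 3217 = - \frac{9649}{3} \approx -3216.3$)
$\frac{1}{I} = \frac{1}{- \frac{9649}{3}} = - \frac{3}{9649}$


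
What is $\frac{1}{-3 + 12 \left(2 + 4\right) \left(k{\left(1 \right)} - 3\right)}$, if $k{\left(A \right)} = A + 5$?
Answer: $\frac{1}{213} \approx 0.0046948$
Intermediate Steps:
$k{\left(A \right)} = 5 + A$
$\frac{1}{-3 + 12 \left(2 + 4\right) \left(k{\left(1 \right)} - 3\right)} = \frac{1}{-3 + 12 \left(2 + 4\right) \left(\left(5 + 1\right) - 3\right)} = \frac{1}{-3 + 12 \cdot 6 \left(6 - 3\right)} = \frac{1}{-3 + 12 \cdot 6 \cdot 3} = \frac{1}{-3 + 12 \cdot 18} = \frac{1}{-3 + 216} = \frac{1}{213}$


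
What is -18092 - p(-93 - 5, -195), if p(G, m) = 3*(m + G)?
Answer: -17213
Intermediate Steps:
p(G, m) = 3*G + 3*m (p(G, m) = 3*(G + m) = 3*G + 3*m)
-18092 - p(-93 - 5, -195) = -18092 - (3*(-93 - 5) + 3*(-195)) = -18092 - (3*(-98) - 585) = -18092 - (-294 - 585) = -18092 - 1*(-879) = -18092 + 879 = -17213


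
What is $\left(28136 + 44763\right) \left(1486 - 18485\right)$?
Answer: $-1239210101$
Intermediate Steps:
$\left(28136 + 44763\right) \left(1486 - 18485\right) = 72899 \left(-16999\right) = -1239210101$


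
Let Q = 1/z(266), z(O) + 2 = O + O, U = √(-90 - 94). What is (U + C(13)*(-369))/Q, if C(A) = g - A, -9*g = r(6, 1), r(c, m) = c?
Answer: 2672790 + 1060*I*√46 ≈ 2.6728e+6 + 7189.3*I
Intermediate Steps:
g = -⅔ (g = -⅑*6 = -⅔ ≈ -0.66667)
C(A) = -⅔ - A
U = 2*I*√46 (U = √(-184) = 2*I*√46 ≈ 13.565*I)
z(O) = -2 + 2*O (z(O) = -2 + (O + O) = -2 + 2*O)
Q = 1/530 (Q = 1/(-2 + 2*266) = 1/(-2 + 532) = 1/530 ≈ 0.0018868)
(U + C(13)*(-369))/Q = (2*I*√46 + (-⅔ - 1*13)*(-369))/(1/530) = (2*I*√46 + (-⅔ - 13)*(-369))*530 = (2*I*√46 - 41/3*(-369))*530 = (2*I*√46 + 5043)*530 = (5043 + 2*I*√46)*530 = 2672790 + 1060*I*√46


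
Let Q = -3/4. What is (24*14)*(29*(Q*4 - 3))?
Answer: -58464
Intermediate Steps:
Q = -¾ (Q = -3/4 = -1*¾ = -¾ ≈ -0.75000)
(24*14)*(29*(Q*4 - 3)) = (24*14)*(29*(-¾*4 - 3)) = 336*(29*(-3 - 3)) = 336*(29*(-6)) = 336*(-174) = -58464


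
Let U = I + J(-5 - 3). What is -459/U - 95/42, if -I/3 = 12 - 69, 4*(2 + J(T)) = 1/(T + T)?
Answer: -107677/21630 ≈ -4.9781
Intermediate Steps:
J(T) = -2 + 1/(8*T) (J(T) = -2 + 1/(4*(T + T)) = -2 + 1/(4*((2*T))) = -2 + (1/(2*T))/4 = -2 + 1/(8*T))
I = 171 (I = -3*(12 - 69) = -3*(-57) = 171)
U = 10815/64 (U = 171 + (-2 + 1/(8*(-5 - 3))) = 171 + (-2 + (⅛)/(-8)) = 171 + (-2 + (⅛)*(-⅛)) = 171 + (-2 - 1/64) = 171 - 129/64 = 10815/64 ≈ 168.98)
-459/U - 95/42 = -459/10815/64 - 95/42 = -459*64/10815 - 95*1/42 = -9792/3605 - 95/42 = -107677/21630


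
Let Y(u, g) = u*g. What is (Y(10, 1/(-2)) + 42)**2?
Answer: 1369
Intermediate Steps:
Y(u, g) = g*u
(Y(10, 1/(-2)) + 42)**2 = (10/(-2) + 42)**2 = (-1/2*10 + 42)**2 = (-5 + 42)**2 = 37**2 = 1369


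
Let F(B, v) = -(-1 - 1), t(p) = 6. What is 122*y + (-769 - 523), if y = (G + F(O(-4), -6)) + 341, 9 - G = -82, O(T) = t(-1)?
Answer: 51656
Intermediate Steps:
O(T) = 6
F(B, v) = 2 (F(B, v) = -1*(-2) = 2)
G = 91 (G = 9 - 1*(-82) = 9 + 82 = 91)
y = 434 (y = (91 + 2) + 341 = 93 + 341 = 434)
122*y + (-769 - 523) = 122*434 + (-769 - 523) = 52948 - 1292 = 51656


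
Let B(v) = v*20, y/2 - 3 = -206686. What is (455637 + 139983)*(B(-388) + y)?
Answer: -250831068120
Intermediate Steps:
y = -413366 (y = 6 + 2*(-206686) = 6 - 413372 = -413366)
B(v) = 20*v
(455637 + 139983)*(B(-388) + y) = (455637 + 139983)*(20*(-388) - 413366) = 595620*(-7760 - 413366) = 595620*(-421126) = -250831068120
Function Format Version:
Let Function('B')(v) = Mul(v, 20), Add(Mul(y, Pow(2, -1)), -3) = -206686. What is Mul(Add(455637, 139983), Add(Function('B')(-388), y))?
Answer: -250831068120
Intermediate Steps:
y = -413366 (y = Add(6, Mul(2, -206686)) = Add(6, -413372) = -413366)
Function('B')(v) = Mul(20, v)
Mul(Add(455637, 139983), Add(Function('B')(-388), y)) = Mul(Add(455637, 139983), Add(Mul(20, -388), -413366)) = Mul(595620, Add(-7760, -413366)) = Mul(595620, -421126) = -250831068120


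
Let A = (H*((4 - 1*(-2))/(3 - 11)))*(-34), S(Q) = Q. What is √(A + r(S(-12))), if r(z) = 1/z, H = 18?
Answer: √16521/6 ≈ 21.422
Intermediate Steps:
A = 459 (A = (18*((4 - 1*(-2))/(3 - 11)))*(-34) = (18*((4 + 2)/(-8)))*(-34) = (18*(6*(-⅛)))*(-34) = (18*(-¾))*(-34) = -27/2*(-34) = 459)
√(A + r(S(-12))) = √(459 + 1/(-12)) = √(459 - 1/12) = √(5507/12) = √16521/6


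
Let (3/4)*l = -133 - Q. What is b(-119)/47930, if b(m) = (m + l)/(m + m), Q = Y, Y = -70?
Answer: 29/1629620 ≈ 1.7796e-5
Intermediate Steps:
Q = -70
l = -84 (l = 4*(-133 - 1*(-70))/3 = 4*(-133 + 70)/3 = (4/3)*(-63) = -84)
b(m) = (-84 + m)/(2*m) (b(m) = (m - 84)/(m + m) = (-84 + m)/((2*m)) = (-84 + m)*(1/(2*m)) = (-84 + m)/(2*m))
b(-119)/47930 = ((1/2)*(-84 - 119)/(-119))/47930 = ((1/2)*(-1/119)*(-203))*(1/47930) = (29/34)*(1/47930) = 29/1629620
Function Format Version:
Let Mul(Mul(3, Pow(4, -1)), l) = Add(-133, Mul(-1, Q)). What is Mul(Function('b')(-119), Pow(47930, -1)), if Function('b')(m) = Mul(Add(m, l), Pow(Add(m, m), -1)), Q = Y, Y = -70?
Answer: Rational(29, 1629620) ≈ 1.7796e-5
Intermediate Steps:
Q = -70
l = -84 (l = Mul(Rational(4, 3), Add(-133, Mul(-1, -70))) = Mul(Rational(4, 3), Add(-133, 70)) = Mul(Rational(4, 3), -63) = -84)
Function('b')(m) = Mul(Rational(1, 2), Pow(m, -1), Add(-84, m)) (Function('b')(m) = Mul(Add(m, -84), Pow(Add(m, m), -1)) = Mul(Add(-84, m), Pow(Mul(2, m), -1)) = Mul(Add(-84, m), Mul(Rational(1, 2), Pow(m, -1))) = Mul(Rational(1, 2), Pow(m, -1), Add(-84, m)))
Mul(Function('b')(-119), Pow(47930, -1)) = Mul(Mul(Rational(1, 2), Pow(-119, -1), Add(-84, -119)), Pow(47930, -1)) = Mul(Mul(Rational(1, 2), Rational(-1, 119), -203), Rational(1, 47930)) = Mul(Rational(29, 34), Rational(1, 47930)) = Rational(29, 1629620)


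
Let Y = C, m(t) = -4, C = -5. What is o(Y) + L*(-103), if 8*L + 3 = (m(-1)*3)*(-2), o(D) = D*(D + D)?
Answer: -1763/8 ≈ -220.38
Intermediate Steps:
Y = -5
o(D) = 2*D² (o(D) = D*(2*D) = 2*D²)
L = 21/8 (L = -3/8 + (-4*3*(-2))/8 = -3/8 + (-12*(-2))/8 = -3/8 + (⅛)*24 = -3/8 + 3 = 21/8 ≈ 2.6250)
o(Y) + L*(-103) = 2*(-5)² + (21/8)*(-103) = 2*25 - 2163/8 = 50 - 2163/8 = -1763/8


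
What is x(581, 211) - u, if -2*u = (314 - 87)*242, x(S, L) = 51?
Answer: 27518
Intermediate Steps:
u = -27467 (u = -(314 - 87)*242/2 = -227*242/2 = -½*54934 = -27467)
x(581, 211) - u = 51 - 1*(-27467) = 51 + 27467 = 27518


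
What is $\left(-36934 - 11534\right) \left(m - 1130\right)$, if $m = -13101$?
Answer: $689748108$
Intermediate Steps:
$\left(-36934 - 11534\right) \left(m - 1130\right) = \left(-36934 - 11534\right) \left(-13101 - 1130\right) = \left(-48468\right) \left(-14231\right) = 689748108$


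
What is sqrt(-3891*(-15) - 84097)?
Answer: 2*I*sqrt(6433) ≈ 160.41*I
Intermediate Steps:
sqrt(-3891*(-15) - 84097) = sqrt(58365 - 84097) = sqrt(-25732) = 2*I*sqrt(6433)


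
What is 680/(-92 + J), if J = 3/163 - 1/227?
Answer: -12580340/1701787 ≈ -7.3924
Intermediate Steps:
J = 518/37001 (J = 3*(1/163) - 1*1/227 = 3/163 - 1/227 = 518/37001 ≈ 0.014000)
680/(-92 + J) = 680/(-92 + 518/37001) = 680/(-3403574/37001) = 680*(-37001/3403574) = -12580340/1701787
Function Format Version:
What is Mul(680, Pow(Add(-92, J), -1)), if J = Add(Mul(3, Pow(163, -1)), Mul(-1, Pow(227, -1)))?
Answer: Rational(-12580340, 1701787) ≈ -7.3924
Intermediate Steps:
J = Rational(518, 37001) (J = Add(Mul(3, Rational(1, 163)), Mul(-1, Rational(1, 227))) = Add(Rational(3, 163), Rational(-1, 227)) = Rational(518, 37001) ≈ 0.014000)
Mul(680, Pow(Add(-92, J), -1)) = Mul(680, Pow(Add(-92, Rational(518, 37001)), -1)) = Mul(680, Pow(Rational(-3403574, 37001), -1)) = Mul(680, Rational(-37001, 3403574)) = Rational(-12580340, 1701787)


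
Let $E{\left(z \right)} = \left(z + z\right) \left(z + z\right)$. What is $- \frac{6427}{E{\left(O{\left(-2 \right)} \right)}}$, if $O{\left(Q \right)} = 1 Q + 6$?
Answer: $- \frac{6427}{64} \approx -100.42$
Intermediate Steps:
$O{\left(Q \right)} = 6 + Q$ ($O{\left(Q \right)} = Q + 6 = 6 + Q$)
$E{\left(z \right)} = 4 z^{2}$ ($E{\left(z \right)} = 2 z 2 z = 4 z^{2}$)
$- \frac{6427}{E{\left(O{\left(-2 \right)} \right)}} = - \frac{6427}{4 \left(6 - 2\right)^{2}} = - \frac{6427}{4 \cdot 4^{2}} = - \frac{6427}{4 \cdot 16} = - \frac{6427}{64}$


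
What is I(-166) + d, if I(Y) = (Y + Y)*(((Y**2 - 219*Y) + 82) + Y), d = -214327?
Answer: -21404559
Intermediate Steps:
I(Y) = 2*Y*(82 + Y**2 - 218*Y) (I(Y) = (2*Y)*((82 + Y**2 - 219*Y) + Y) = (2*Y)*(82 + Y**2 - 218*Y) = 2*Y*(82 + Y**2 - 218*Y))
I(-166) + d = 2*(-166)*(82 + (-166)**2 - 218*(-166)) - 214327 = 2*(-166)*(82 + 27556 + 36188) - 214327 = 2*(-166)*63826 - 214327 = -21190232 - 214327 = -21404559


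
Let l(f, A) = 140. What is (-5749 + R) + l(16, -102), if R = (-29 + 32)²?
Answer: -5600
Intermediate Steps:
R = 9 (R = 3² = 9)
(-5749 + R) + l(16, -102) = (-5749 + 9) + 140 = -5740 + 140 = -5600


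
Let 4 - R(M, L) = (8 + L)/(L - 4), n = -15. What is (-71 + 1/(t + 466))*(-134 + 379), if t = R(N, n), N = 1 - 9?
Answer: -155210930/8923 ≈ -17394.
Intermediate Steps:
N = -8
R(M, L) = 4 - (8 + L)/(-4 + L) (R(M, L) = 4 - (8 + L)/(L - 4) = 4 - (8 + L)/(-4 + L))
t = 69/19 (t = 3*(-8 - 15)/(-4 - 15) = 3*(-23)/(-19) = 3*(-1/19)*(-23) = 69/19 ≈ 3.6316)
(-71 + 1/(t + 466))*(-134 + 379) = (-71 + 1/(69/19 + 466))*(-134 + 379) = (-71 + 1/(8923/19))*245 = (-71 + 19/8923)*245 = -633514/8923*245 = -155210930/8923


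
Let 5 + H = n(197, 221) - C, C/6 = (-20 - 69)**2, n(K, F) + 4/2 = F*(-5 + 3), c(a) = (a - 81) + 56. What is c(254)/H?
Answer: -229/47975 ≈ -0.0047733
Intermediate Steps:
c(a) = -25 + a (c(a) = (-81 + a) + 56 = -25 + a)
n(K, F) = -2 - 2*F (n(K, F) = -2 + F*(-5 + 3) = -2 + F*(-2) = -2 - 2*F)
C = 47526 (C = 6*(-20 - 69)**2 = 6*(-89)**2 = 6*7921 = 47526)
H = -47975 (H = -5 + ((-2 - 2*221) - 1*47526) = -5 + ((-2 - 442) - 47526) = -5 + (-444 - 47526) = -5 - 47970 = -47975)
c(254)/H = (-25 + 254)/(-47975) = 229*(-1/47975) = -229/47975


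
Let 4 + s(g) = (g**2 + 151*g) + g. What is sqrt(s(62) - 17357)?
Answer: I*sqrt(4093) ≈ 63.977*I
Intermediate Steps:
s(g) = -4 + g**2 + 152*g (s(g) = -4 + ((g**2 + 151*g) + g) = -4 + (g**2 + 152*g) = -4 + g**2 + 152*g)
sqrt(s(62) - 17357) = sqrt((-4 + 62**2 + 152*62) - 17357) = sqrt((-4 + 3844 + 9424) - 17357) = sqrt(13264 - 17357) = sqrt(-4093) = I*sqrt(4093)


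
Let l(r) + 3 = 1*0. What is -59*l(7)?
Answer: 177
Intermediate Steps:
l(r) = -3 (l(r) = -3 + 1*0 = -3 + 0 = -3)
-59*l(7) = -59*(-3) = -1*(-177) = 177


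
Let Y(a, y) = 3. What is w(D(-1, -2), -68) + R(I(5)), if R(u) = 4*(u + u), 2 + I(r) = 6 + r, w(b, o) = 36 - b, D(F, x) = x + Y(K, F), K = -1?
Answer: 107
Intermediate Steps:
D(F, x) = 3 + x (D(F, x) = x + 3 = 3 + x)
I(r) = 4 + r (I(r) = -2 + (6 + r) = 4 + r)
R(u) = 8*u (R(u) = 4*(2*u) = 8*u)
w(D(-1, -2), -68) + R(I(5)) = (36 - (3 - 2)) + 8*(4 + 5) = (36 - 1*1) + 8*9 = (36 - 1) + 72 = 35 + 72 = 107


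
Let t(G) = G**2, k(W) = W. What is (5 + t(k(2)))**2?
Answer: 81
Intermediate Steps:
(5 + t(k(2)))**2 = (5 + 2**2)**2 = (5 + 4)**2 = 9**2 = 81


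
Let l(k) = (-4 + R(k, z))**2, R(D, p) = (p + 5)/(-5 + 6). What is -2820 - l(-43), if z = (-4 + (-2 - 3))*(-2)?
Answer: -3181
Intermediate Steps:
z = 18 (z = (-4 - 5)*(-2) = -9*(-2) = 18)
R(D, p) = 5 + p (R(D, p) = (5 + p)/1 = (5 + p)*1 = 5 + p)
l(k) = 361 (l(k) = (-4 + (5 + 18))**2 = (-4 + 23)**2 = 19**2 = 361)
-2820 - l(-43) = -2820 - 1*361 = -2820 - 361 = -3181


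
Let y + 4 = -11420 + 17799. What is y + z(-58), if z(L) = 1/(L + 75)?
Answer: 108376/17 ≈ 6375.1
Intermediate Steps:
z(L) = 1/(75 + L)
y = 6375 (y = -4 + (-11420 + 17799) = -4 + 6379 = 6375)
y + z(-58) = 6375 + 1/(75 - 58) = 6375 + 1/17 = 108376/17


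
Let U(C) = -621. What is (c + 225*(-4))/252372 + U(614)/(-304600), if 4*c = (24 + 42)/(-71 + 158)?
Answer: -425427169/278662853100 ≈ -0.0015267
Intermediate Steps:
c = 11/58 (c = ((24 + 42)/(-71 + 158))/4 = (66/87)/4 = (66*(1/87))/4 = (1/4)*(22/29) = 11/58 ≈ 0.18966)
(c + 225*(-4))/252372 + U(614)/(-304600) = (11/58 + 225*(-4))/252372 - 621/(-304600) = (11/58 - 900)*(1/252372) - 621*(-1/304600) = -52189/58*1/252372 + 621/304600 = -52189/14637576 + 621/304600 = -425427169/278662853100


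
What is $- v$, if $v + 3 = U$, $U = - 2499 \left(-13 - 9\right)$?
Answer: $-54975$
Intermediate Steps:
$U = 54978$ ($U = \left(-2499\right) \left(-22\right) = 54978$)
$v = 54975$ ($v = -3 + 54978 = 54975$)
$- v = \left(-1\right) 54975 = -54975$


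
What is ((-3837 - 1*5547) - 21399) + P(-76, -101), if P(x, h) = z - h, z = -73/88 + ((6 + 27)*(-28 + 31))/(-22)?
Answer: -2700485/88 ≈ -30687.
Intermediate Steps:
z = -469/88 (z = -73*1/88 + (33*3)*(-1/22) = -73/88 + 99*(-1/22) = -73/88 - 9/2 = -469/88 ≈ -5.3295)
P(x, h) = -469/88 - h
((-3837 - 1*5547) - 21399) + P(-76, -101) = ((-3837 - 1*5547) - 21399) + (-469/88 - 1*(-101)) = ((-3837 - 5547) - 21399) + (-469/88 + 101) = (-9384 - 21399) + 8419/88 = -30783 + 8419/88 = -2700485/88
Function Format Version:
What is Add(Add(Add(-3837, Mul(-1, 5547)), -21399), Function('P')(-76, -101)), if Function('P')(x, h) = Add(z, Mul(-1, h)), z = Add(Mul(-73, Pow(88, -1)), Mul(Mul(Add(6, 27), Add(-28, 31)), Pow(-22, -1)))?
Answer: Rational(-2700485, 88) ≈ -30687.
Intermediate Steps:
z = Rational(-469, 88) (z = Add(Mul(-73, Rational(1, 88)), Mul(Mul(33, 3), Rational(-1, 22))) = Add(Rational(-73, 88), Mul(99, Rational(-1, 22))) = Add(Rational(-73, 88), Rational(-9, 2)) = Rational(-469, 88) ≈ -5.3295)
Function('P')(x, h) = Add(Rational(-469, 88), Mul(-1, h))
Add(Add(Add(-3837, Mul(-1, 5547)), -21399), Function('P')(-76, -101)) = Add(Add(Add(-3837, Mul(-1, 5547)), -21399), Add(Rational(-469, 88), Mul(-1, -101))) = Add(Add(Add(-3837, -5547), -21399), Add(Rational(-469, 88), 101)) = Add(Add(-9384, -21399), Rational(8419, 88)) = Add(-30783, Rational(8419, 88)) = Rational(-2700485, 88)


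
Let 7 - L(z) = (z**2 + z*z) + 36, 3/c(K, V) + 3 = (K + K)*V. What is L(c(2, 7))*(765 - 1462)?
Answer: 12645671/625 ≈ 20233.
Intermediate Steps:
c(K, V) = 3/(-3 + 2*K*V) (c(K, V) = 3/(-3 + (K + K)*V) = 3/(-3 + (2*K)*V) = 3/(-3 + 2*K*V))
L(z) = -29 - 2*z**2 (L(z) = 7 - ((z**2 + z*z) + 36) = 7 - ((z**2 + z**2) + 36) = 7 - (2*z**2 + 36) = 7 - (36 + 2*z**2) = 7 + (-36 - 2*z**2) = -29 - 2*z**2)
L(c(2, 7))*(765 - 1462) = (-29 - 2*9/(-3 + 2*2*7)**2)*(765 - 1462) = (-29 - 2*9/(-3 + 28)**2)*(-697) = (-29 - 2*(3/25)**2)*(-697) = (-29 - 2*9/625)*(-697) = (-29 - 18/625)*(-697) = -18143/625*(-697) = 12645671/625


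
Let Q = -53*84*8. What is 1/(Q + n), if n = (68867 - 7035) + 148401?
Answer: 1/174617 ≈ 5.7268e-6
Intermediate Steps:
n = 210233 (n = 61832 + 148401 = 210233)
Q = -35616 (Q = -4452*8 = -35616)
1/(Q + n) = 1/(-35616 + 210233) = 1/174617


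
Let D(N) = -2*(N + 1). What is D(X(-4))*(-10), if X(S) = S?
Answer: -60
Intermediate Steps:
D(N) = -2 - 2*N (D(N) = -2*(1 + N) = -2 - 2*N)
D(X(-4))*(-10) = (-2 - 2*(-4))*(-10) = (-2 + 8)*(-10) = 6*(-10) = -60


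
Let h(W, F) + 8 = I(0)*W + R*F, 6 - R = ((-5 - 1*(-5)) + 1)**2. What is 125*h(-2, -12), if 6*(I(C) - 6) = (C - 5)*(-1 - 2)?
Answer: -10625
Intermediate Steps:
I(C) = 17/2 - C/2 (I(C) = 6 + ((C - 5)*(-1 - 2))/6 = 6 + ((-5 + C)*(-3))/6 = 6 + (15 - 3*C)/6 = 6 + (5/2 - C/2) = 17/2 - C/2)
R = 5 (R = 6 - ((-5 - 1*(-5)) + 1)**2 = 6 - ((-5 + 5) + 1)**2 = 6 - (0 + 1)**2 = 6 - 1*1**2 = 6 - 1*1 = 6 - 1 = 5)
h(W, F) = -8 + 5*F + 17*W/2 (h(W, F) = -8 + ((17/2 - 1/2*0)*W + 5*F) = -8 + ((17/2 + 0)*W + 5*F) = -8 + (17*W/2 + 5*F) = -8 + (5*F + 17*W/2) = -8 + 5*F + 17*W/2)
125*h(-2, -12) = 125*(-8 + 5*(-12) + (17/2)*(-2)) = 125*(-8 - 60 - 17) = 125*(-85) = -10625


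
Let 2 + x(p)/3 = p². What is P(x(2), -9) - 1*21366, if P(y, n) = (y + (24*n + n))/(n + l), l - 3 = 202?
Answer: -4187955/196 ≈ -21367.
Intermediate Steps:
l = 205 (l = 3 + 202 = 205)
x(p) = -6 + 3*p²
P(y, n) = (y + 25*n)/(205 + n) (P(y, n) = (y + (24*n + n))/(n + 205) = (y + 25*n)/(205 + n))
P(x(2), -9) - 1*21366 = ((-6 + 3*2²) + 25*(-9))/(205 - 9) - 1*21366 = ((-6 + 3*4) - 225)/196 - 21366 = ((-6 + 12) - 225)/196 - 21366 = (6 - 225)/196 - 21366 = (1/196)*(-219) - 21366 = -219/196 - 21366 = -4187955/196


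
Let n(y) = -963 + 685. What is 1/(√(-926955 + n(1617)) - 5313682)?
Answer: -5313682/28235217324357 - I*√927233/28235217324357 ≈ -1.8819e-7 - 3.4104e-11*I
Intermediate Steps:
n(y) = -278
1/(√(-926955 + n(1617)) - 5313682) = 1/(√(-926955 - 278) - 5313682) = 1/(√(-927233) - 5313682) = 1/(I*√927233 - 5313682) = 1/(-5313682 + I*√927233)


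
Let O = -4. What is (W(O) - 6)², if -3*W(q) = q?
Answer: 196/9 ≈ 21.778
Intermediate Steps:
W(q) = -q/3
(W(O) - 6)² = (-⅓*(-4) - 6)² = (4/3 - 6)² = (-14/3)² = 196/9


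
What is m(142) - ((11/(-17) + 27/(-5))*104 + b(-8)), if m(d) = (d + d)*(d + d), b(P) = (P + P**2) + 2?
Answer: 6904286/85 ≈ 81227.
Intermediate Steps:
b(P) = 2 + P + P**2
m(d) = 4*d**2 (m(d) = (2*d)*(2*d) = 4*d**2)
m(142) - ((11/(-17) + 27/(-5))*104 + b(-8)) = 4*142**2 - ((11/(-17) + 27/(-5))*104 + (2 - 8 + (-8)**2)) = 4*20164 - ((11*(-1/17) + 27*(-1/5))*104 + (2 - 8 + 64)) = 80656 - ((-11/17 - 27/5)*104 + 58) = 80656 - (-514/85*104 + 58) = 80656 - (-53456/85 + 58) = 80656 - 1*(-48526/85) = 80656 + 48526/85 = 6904286/85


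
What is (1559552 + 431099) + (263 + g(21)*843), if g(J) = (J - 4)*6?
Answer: 2076900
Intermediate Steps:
g(J) = -24 + 6*J (g(J) = (-4 + J)*6 = -24 + 6*J)
(1559552 + 431099) + (263 + g(21)*843) = (1559552 + 431099) + (263 + (-24 + 6*21)*843) = 1990651 + (263 + (-24 + 126)*843) = 1990651 + (263 + 102*843) = 1990651 + (263 + 85986) = 1990651 + 86249 = 2076900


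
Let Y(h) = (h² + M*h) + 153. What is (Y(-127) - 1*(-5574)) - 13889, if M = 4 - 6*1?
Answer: 8221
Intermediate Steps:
M = -2 (M = 4 - 6 = -2)
Y(h) = 153 + h² - 2*h (Y(h) = (h² - 2*h) + 153 = 153 + h² - 2*h)
(Y(-127) - 1*(-5574)) - 13889 = ((153 + (-127)² - 2*(-127)) - 1*(-5574)) - 13889 = ((153 + 16129 + 254) + 5574) - 13889 = (16536 + 5574) - 13889 = 22110 - 13889 = 8221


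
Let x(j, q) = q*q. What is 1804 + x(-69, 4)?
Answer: 1820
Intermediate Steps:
x(j, q) = q²
1804 + x(-69, 4) = 1804 + 4² = 1804 + 16 = 1820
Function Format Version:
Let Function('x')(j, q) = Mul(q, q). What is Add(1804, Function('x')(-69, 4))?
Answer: 1820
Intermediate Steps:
Function('x')(j, q) = Pow(q, 2)
Add(1804, Function('x')(-69, 4)) = Add(1804, Pow(4, 2)) = Add(1804, 16) = 1820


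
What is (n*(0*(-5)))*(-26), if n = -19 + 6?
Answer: 0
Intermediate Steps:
n = -13
(n*(0*(-5)))*(-26) = -0*(-5)*(-26) = -13*0*(-26) = 0*(-26) = 0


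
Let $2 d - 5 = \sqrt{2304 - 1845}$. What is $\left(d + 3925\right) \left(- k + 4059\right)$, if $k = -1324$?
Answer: $\frac{42283465}{2} + \frac{16149 \sqrt{51}}{2} \approx 2.1199 \cdot 10^{7}$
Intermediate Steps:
$d = \frac{5}{2} + \frac{3 \sqrt{51}}{2}$ ($d = \frac{5}{2} + \frac{\sqrt{2304 - 1845}}{2} = \frac{5}{2} + \frac{\sqrt{459}}{2} = \frac{5}{2} + \frac{3 \sqrt{51}}{2} \approx 13.212$)
$\left(d + 3925\right) \left(- k + 4059\right) = \left(\left(\frac{5}{2} + \frac{3 \sqrt{51}}{2}\right) + 3925\right) \left(\left(-1\right) \left(-1324\right) + 4059\right) = \left(\frac{7855}{2} + \frac{3 \sqrt{51}}{2}\right) \left(1324 + 4059\right) = \left(\frac{7855}{2} + \frac{3 \sqrt{51}}{2}\right) 5383 = \frac{42283465}{2} + \frac{16149 \sqrt{51}}{2}$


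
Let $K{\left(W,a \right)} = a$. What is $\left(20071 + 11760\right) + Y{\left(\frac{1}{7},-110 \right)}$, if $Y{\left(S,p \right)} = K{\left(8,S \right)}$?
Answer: $\frac{222818}{7} \approx 31831.0$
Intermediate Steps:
$Y{\left(S,p \right)} = S$
$\left(20071 + 11760\right) + Y{\left(\frac{1}{7},-110 \right)} = \left(20071 + 11760\right) + \frac{1}{7} = 31831 + \frac{1}{7} = \frac{222818}{7}$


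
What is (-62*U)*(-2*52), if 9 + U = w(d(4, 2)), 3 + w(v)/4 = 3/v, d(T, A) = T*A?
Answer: -125736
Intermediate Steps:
d(T, A) = A*T
w(v) = -12 + 12/v (w(v) = -12 + 4*(3/v) = -12 + 12/v)
U = -39/2 (U = -9 + (-12 + 12/((2*4))) = -9 + (-12 + 12/8) = -9 + (-12 + 12*(⅛)) = -9 + (-12 + 3/2) = -9 - 21/2 = -39/2 ≈ -19.500)
(-62*U)*(-2*52) = (-62*(-39/2))*(-2*52) = 1209*(-104) = -125736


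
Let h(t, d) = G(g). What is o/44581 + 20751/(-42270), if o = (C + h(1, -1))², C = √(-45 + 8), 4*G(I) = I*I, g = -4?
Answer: -308662667/628146290 + 8*I*√37/44581 ≈ -0.49139 + 0.0010915*I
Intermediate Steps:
G(I) = I²/4 (G(I) = (I*I)/4 = I²/4)
h(t, d) = 4 (h(t, d) = (¼)*(-4)² = (¼)*16 = 4)
C = I*√37 (C = √(-37) = I*√37 ≈ 6.0828*I)
o = (4 + I*√37)² (o = (I*√37 + 4)² = (4 + I*√37)² ≈ -21.0 + 48.662*I)
o/44581 + 20751/(-42270) = (4 + I*√37)²/44581 + 20751/(-42270) = (4 + I*√37)²*(1/44581) + 20751*(-1/42270) = (4 + I*√37)²/44581 - 6917/14090 = -6917/14090 + (4 + I*√37)²/44581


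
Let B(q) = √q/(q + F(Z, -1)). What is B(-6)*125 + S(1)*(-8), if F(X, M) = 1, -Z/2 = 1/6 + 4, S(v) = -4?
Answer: 32 - 25*I*√6 ≈ 32.0 - 61.237*I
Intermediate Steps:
Z = -25/3 (Z = -2*(1/6 + 4) = -2*(⅙ + 4) = -2*25/6 = -25/3 ≈ -8.3333)
B(q) = √q/(1 + q) (B(q) = √q/(q + 1) = √q/(1 + q))
B(-6)*125 + S(1)*(-8) = (√(-6)/(1 - 6))*125 - 4*(-8) = ((I*√6)/(-5))*125 + 32 = ((I*√6)*(-⅕))*125 + 32 = -I*√6/5*125 + 32 = -25*I*√6 + 32 = 32 - 25*I*√6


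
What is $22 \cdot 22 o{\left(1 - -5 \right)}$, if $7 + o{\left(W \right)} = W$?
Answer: $-484$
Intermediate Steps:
$o{\left(W \right)} = -7 + W$
$22 \cdot 22 o{\left(1 - -5 \right)} = 22 \cdot 22 \left(-7 + \left(1 - -5\right)\right) = 484 \left(-7 + \left(1 + 5\right)\right) = 484 \left(-7 + 6\right) = 484 \left(-1\right) = -484$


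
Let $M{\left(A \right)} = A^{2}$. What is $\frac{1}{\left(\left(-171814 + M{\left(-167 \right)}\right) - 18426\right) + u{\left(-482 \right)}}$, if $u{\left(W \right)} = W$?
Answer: $- \frac{1}{162833} \approx -6.1413 \cdot 10^{-6}$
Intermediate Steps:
$\frac{1}{\left(\left(-171814 + M{\left(-167 \right)}\right) - 18426\right) + u{\left(-482 \right)}} = \frac{1}{\left(\left(-171814 + \left(-167\right)^{2}\right) - 18426\right) - 482} = \frac{1}{\left(\left(-171814 + 27889\right) - 18426\right) - 482} = \frac{1}{\left(-143925 - 18426\right) - 482} = \frac{1}{-162351 - 482} = \frac{1}{-162833} = - \frac{1}{162833}$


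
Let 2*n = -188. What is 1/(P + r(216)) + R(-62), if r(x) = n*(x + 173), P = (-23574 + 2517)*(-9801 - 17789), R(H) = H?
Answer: -36017415967/580926064 ≈ -62.000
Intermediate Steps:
n = -94 (n = (½)*(-188) = -94)
P = 580962630 (P = -21057*(-27590) = 580962630)
r(x) = -16262 - 94*x (r(x) = -94*(x + 173) = -94*(173 + x) = -16262 - 94*x)
1/(P + r(216)) + R(-62) = 1/(580962630 + (-16262 - 94*216)) - 62 = 1/(580962630 + (-16262 - 20304)) - 62 = 1/(580962630 - 36566) - 62 = 1/580926064 - 62 = -36017415967/580926064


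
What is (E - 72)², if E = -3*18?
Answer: 15876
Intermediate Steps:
E = -54
(E - 72)² = (-54 - 72)² = (-126)² = 15876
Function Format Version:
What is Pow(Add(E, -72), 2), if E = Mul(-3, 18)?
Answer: 15876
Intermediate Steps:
E = -54
Pow(Add(E, -72), 2) = Pow(Add(-54, -72), 2) = Pow(-126, 2) = 15876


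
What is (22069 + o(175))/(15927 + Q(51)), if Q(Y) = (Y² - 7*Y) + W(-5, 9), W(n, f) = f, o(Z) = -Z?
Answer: 3649/3030 ≈ 1.2043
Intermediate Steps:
Q(Y) = 9 + Y² - 7*Y (Q(Y) = (Y² - 7*Y) + 9 = 9 + Y² - 7*Y)
(22069 + o(175))/(15927 + Q(51)) = (22069 - 1*175)/(15927 + (9 + 51² - 7*51)) = (22069 - 175)/(15927 + (9 + 2601 - 357)) = 21894/(15927 + 2253) = 21894/18180 = 21894*(1/18180) = 3649/3030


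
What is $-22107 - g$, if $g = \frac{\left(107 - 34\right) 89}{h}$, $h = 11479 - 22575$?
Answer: $- \frac{3360175}{152} \approx -22106.0$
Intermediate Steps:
$h = -11096$
$g = - \frac{89}{152}$ ($g = \frac{\left(107 - 34\right) 89}{-11096} = 73 \cdot 89 \left(- \frac{1}{11096}\right) = 6497 \left(- \frac{1}{11096}\right) = - \frac{89}{152} \approx -0.58553$)
$-22107 - g = -22107 - - \frac{89}{152} = -22107 + \frac{89}{152} = - \frac{3360175}{152}$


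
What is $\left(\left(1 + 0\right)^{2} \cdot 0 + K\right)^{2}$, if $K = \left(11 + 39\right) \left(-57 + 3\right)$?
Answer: $7290000$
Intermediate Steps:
$K = -2700$ ($K = 50 \left(-54\right) = -2700$)
$\left(\left(1 + 0\right)^{2} \cdot 0 + K\right)^{2} = \left(\left(1 + 0\right)^{2} \cdot 0 - 2700\right)^{2} = \left(1^{2} \cdot 0 - 2700\right)^{2} = \left(1 \cdot 0 - 2700\right)^{2} = \left(0 - 2700\right)^{2} = \left(-2700\right)^{2} = 7290000$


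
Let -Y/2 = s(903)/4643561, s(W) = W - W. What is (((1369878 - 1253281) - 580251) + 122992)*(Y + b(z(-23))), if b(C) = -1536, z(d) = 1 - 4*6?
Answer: 523256832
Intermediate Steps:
z(d) = -23 (z(d) = 1 - 24 = -23)
s(W) = 0
Y = 0 (Y = -0/4643561 = -2*0 = 0)
(((1369878 - 1253281) - 580251) + 122992)*(Y + b(z(-23))) = (((1369878 - 1253281) - 580251) + 122992)*(0 - 1536) = ((116597 - 580251) + 122992)*(-1536) = (-463654 + 122992)*(-1536) = -340662*(-1536) = 523256832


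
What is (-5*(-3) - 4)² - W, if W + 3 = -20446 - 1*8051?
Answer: 28621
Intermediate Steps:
W = -28500 (W = -3 + (-20446 - 1*8051) = -3 + (-20446 - 8051) = -3 - 28497 = -28500)
(-5*(-3) - 4)² - W = (-5*(-3) - 4)² - 1*(-28500) = (15 - 4)² + 28500 = 11² + 28500 = 121 + 28500 = 28621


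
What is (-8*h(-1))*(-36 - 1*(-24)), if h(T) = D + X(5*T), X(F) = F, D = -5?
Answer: -960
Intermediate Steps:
h(T) = -5 + 5*T
(-8*h(-1))*(-36 - 1*(-24)) = (-8*(-5 + 5*(-1)))*(-36 - 1*(-24)) = (-8*(-5 - 5))*(-36 + 24) = -8*(-10)*(-12) = 80*(-12) = -960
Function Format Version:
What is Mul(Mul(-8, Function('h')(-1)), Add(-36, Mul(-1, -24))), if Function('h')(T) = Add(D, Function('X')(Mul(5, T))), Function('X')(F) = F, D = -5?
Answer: -960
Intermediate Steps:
Function('h')(T) = Add(-5, Mul(5, T))
Mul(Mul(-8, Function('h')(-1)), Add(-36, Mul(-1, -24))) = Mul(Mul(-8, Add(-5, Mul(5, -1))), Add(-36, Mul(-1, -24))) = Mul(Mul(-8, Add(-5, -5)), Add(-36, 24)) = Mul(Mul(-8, -10), -12) = Mul(80, -12) = -960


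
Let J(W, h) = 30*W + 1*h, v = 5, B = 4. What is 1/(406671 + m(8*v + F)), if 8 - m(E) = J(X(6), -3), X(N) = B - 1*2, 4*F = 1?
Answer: 1/406622 ≈ 2.4593e-6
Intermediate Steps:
F = ¼ (F = (¼)*1 = ¼ ≈ 0.25000)
X(N) = 2 (X(N) = 4 - 1*2 = 4 - 2 = 2)
J(W, h) = h + 30*W (J(W, h) = 30*W + h = h + 30*W)
m(E) = -49 (m(E) = 8 - (-3 + 30*2) = 8 - (-3 + 60) = 8 - 1*57 = 8 - 57 = -49)
1/(406671 + m(8*v + F)) = 1/(406671 - 49) = 1/406622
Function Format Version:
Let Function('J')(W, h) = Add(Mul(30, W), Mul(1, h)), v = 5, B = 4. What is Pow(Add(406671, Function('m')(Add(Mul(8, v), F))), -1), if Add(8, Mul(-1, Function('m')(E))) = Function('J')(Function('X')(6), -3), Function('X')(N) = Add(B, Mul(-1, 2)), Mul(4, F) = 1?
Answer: Rational(1, 406622) ≈ 2.4593e-6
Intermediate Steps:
F = Rational(1, 4) (F = Mul(Rational(1, 4), 1) = Rational(1, 4) ≈ 0.25000)
Function('X')(N) = 2 (Function('X')(N) = Add(4, Mul(-1, 2)) = Add(4, -2) = 2)
Function('J')(W, h) = Add(h, Mul(30, W)) (Function('J')(W, h) = Add(Mul(30, W), h) = Add(h, Mul(30, W)))
Function('m')(E) = -49 (Function('m')(E) = Add(8, Mul(-1, Add(-3, Mul(30, 2)))) = Add(8, Mul(-1, Add(-3, 60))) = Add(8, Mul(-1, 57)) = Add(8, -57) = -49)
Pow(Add(406671, Function('m')(Add(Mul(8, v), F))), -1) = Pow(Add(406671, -49), -1) = Pow(406622, -1) = Rational(1, 406622)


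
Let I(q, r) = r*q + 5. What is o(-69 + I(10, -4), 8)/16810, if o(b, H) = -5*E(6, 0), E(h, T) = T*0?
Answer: 0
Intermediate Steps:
E(h, T) = 0
I(q, r) = 5 + q*r (I(q, r) = q*r + 5 = 5 + q*r)
o(b, H) = 0 (o(b, H) = -5*0 = 0)
o(-69 + I(10, -4), 8)/16810 = 0/16810 = 0*(1/16810) = 0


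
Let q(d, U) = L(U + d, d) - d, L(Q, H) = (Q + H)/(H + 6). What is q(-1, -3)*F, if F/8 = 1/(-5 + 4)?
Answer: 0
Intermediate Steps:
L(Q, H) = (H + Q)/(6 + H)
q(d, U) = -d + (U + 2*d)/(6 + d) (q(d, U) = (d + (U + d))/(6 + d) - d = (U + 2*d)/(6 + d) - d = -d + (U + 2*d)/(6 + d))
F = -8 (F = 8/(-5 + 4) = 8/(-1) = 8*(-1) = -8)
q(-1, -3)*F = ((-3 - 1*(-1)² - 4*(-1))/(6 - 1))*(-8) = ((-3 - 1*1 + 4)/5)*(-8) = ((-3 - 1 + 4)/5)*(-8) = ((⅕)*0)*(-8) = 0*(-8) = 0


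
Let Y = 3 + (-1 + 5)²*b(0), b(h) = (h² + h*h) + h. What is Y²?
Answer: 9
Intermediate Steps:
b(h) = h + 2*h² (b(h) = (h² + h²) + h = 2*h² + h = h + 2*h²)
Y = 3 (Y = 3 + (-1 + 5)²*(0*(1 + 2*0)) = 3 + 4²*(0*(1 + 0)) = 3 + 16*(0*1) = 3 + 16*0 = 3 + 0 = 3)
Y² = 3² = 9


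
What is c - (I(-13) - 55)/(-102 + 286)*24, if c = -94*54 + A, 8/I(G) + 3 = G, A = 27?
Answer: -231921/46 ≈ -5041.8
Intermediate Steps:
I(G) = 8/(-3 + G)
c = -5049 (c = -94*54 + 27 = -5076 + 27 = -5049)
c - (I(-13) - 55)/(-102 + 286)*24 = -5049 - (8/(-3 - 13) - 55)/(-102 + 286)*24 = -5049 - (8/(-16) - 55)/184*24 = -5049 - (8*(-1/16) - 55)*(1/184)*24 = -5049 - (-1/2 - 55)*(1/184)*24 = -5049 - (-111/2*1/184)*24 = -5049 - (-111)*24/368 = -5049 - 1*(-333/46) = -5049 + 333/46 = -231921/46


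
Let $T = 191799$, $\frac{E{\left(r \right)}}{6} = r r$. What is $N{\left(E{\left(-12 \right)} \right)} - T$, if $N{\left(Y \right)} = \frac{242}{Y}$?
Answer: $- \frac{82857047}{432} \approx -1.918 \cdot 10^{5}$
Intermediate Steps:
$E{\left(r \right)} = 6 r^{2}$ ($E{\left(r \right)} = 6 r r = 6 r^{2}$)
$N{\left(E{\left(-12 \right)} \right)} - T = \frac{242}{6 \left(-12\right)^{2}} - 191799 = \frac{242}{6 \cdot 144} - 191799 = \frac{242}{864} - 191799 = 242 \cdot \frac{1}{864} - 191799 = \frac{121}{432} - 191799 = - \frac{82857047}{432}$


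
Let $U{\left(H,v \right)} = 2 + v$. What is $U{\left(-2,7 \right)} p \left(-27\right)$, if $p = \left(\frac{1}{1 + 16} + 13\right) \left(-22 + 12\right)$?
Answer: $\frac{539460}{17} \approx 31733.0$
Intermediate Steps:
$p = - \frac{2220}{17}$ ($p = \left(\frac{1}{17} + 13\right) \left(-10\right) = \frac{222}{17} \left(-10\right) = - \frac{2220}{17} \approx -130.59$)
$U{\left(-2,7 \right)} p \left(-27\right) = \left(2 + 7\right) \left(- \frac{2220}{17}\right) \left(-27\right) = 9 \left(- \frac{2220}{17}\right) \left(-27\right) = \left(- \frac{19980}{17}\right) \left(-27\right) = \frac{539460}{17}$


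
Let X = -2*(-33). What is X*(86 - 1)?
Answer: 5610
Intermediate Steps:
X = 66
X*(86 - 1) = 66*(86 - 1) = 66*85 = 5610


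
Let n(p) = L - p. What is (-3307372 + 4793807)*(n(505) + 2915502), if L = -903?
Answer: 4331611314890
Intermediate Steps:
n(p) = -903 - p
(-3307372 + 4793807)*(n(505) + 2915502) = (-3307372 + 4793807)*((-903 - 1*505) + 2915502) = 1486435*((-903 - 505) + 2915502) = 1486435*(-1408 + 2915502) = 1486435*2914094 = 4331611314890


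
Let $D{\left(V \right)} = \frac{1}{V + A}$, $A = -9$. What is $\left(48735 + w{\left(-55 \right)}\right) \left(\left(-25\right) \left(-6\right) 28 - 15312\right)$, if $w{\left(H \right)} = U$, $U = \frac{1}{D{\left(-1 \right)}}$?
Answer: $-541432200$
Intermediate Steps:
$D{\left(V \right)} = \frac{1}{-9 + V}$ ($D{\left(V \right)} = \frac{1}{V - 9} = \frac{1}{-9 + V}$)
$U = -10$ ($U = \frac{1}{\frac{1}{-9 - 1}} = \frac{1}{\frac{1}{-10}} = \frac{1}{- \frac{1}{10}} = -10$)
$w{\left(H \right)} = -10$
$\left(48735 + w{\left(-55 \right)}\right) \left(\left(-25\right) \left(-6\right) 28 - 15312\right) = \left(48735 - 10\right) \left(\left(-25\right) \left(-6\right) 28 - 15312\right) = 48725 \left(150 \cdot 28 - 15312\right) = 48725 \left(4200 - 15312\right) = 48725 \left(-11112\right) = -541432200$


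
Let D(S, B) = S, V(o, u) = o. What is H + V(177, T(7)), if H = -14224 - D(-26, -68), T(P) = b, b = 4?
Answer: -14021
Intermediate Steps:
T(P) = 4
H = -14198 (H = -14224 - 1*(-26) = -14224 + 26 = -14198)
H + V(177, T(7)) = -14198 + 177 = -14021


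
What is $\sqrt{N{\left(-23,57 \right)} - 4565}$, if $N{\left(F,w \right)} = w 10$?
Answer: $i \sqrt{3995} \approx 63.206 i$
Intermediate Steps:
$N{\left(F,w \right)} = 10 w$
$\sqrt{N{\left(-23,57 \right)} - 4565} = \sqrt{10 \cdot 57 - 4565} = \sqrt{570 - 4565} = \sqrt{-3995} = i \sqrt{3995}$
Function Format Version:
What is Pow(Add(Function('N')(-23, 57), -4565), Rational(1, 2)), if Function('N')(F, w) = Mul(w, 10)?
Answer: Mul(I, Pow(3995, Rational(1, 2))) ≈ Mul(63.206, I)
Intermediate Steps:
Function('N')(F, w) = Mul(10, w)
Pow(Add(Function('N')(-23, 57), -4565), Rational(1, 2)) = Pow(Add(Mul(10, 57), -4565), Rational(1, 2)) = Pow(Add(570, -4565), Rational(1, 2)) = Pow(-3995, Rational(1, 2)) = Mul(I, Pow(3995, Rational(1, 2)))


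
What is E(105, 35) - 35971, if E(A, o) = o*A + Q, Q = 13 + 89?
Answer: -32194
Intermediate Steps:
Q = 102
E(A, o) = 102 + A*o (E(A, o) = o*A + 102 = A*o + 102 = 102 + A*o)
E(105, 35) - 35971 = (102 + 105*35) - 35971 = (102 + 3675) - 35971 = 3777 - 35971 = -32194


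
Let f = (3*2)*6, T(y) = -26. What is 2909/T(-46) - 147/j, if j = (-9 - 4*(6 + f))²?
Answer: -30379961/271518 ≈ -111.89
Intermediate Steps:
f = 36 (f = 6*6 = 36)
j = 31329 (j = (-9 - 4*(6 + 36))² = (-9 - 4*42)² = (-9 - 168)² = (-177)² = 31329)
2909/T(-46) - 147/j = 2909/(-26) - 147/31329 = 2909*(-1/26) - 147*1/31329 = -2909/26 - 49/10443 = -30379961/271518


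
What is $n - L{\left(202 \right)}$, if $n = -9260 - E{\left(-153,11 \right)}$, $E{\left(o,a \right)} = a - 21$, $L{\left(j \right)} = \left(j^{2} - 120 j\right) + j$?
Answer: $-26016$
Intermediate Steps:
$L{\left(j \right)} = j^{2} - 119 j$
$E{\left(o,a \right)} = -21 + a$ ($E{\left(o,a \right)} = a - 21 = -21 + a$)
$n = -9250$ ($n = -9260 - \left(-21 + 11\right) = -9260 - -10 = -9260 + 10 = -9250$)
$n - L{\left(202 \right)} = -9250 - 202 \left(-119 + 202\right) = -9250 - 202 \cdot 83 = -9250 - 16766 = -26016$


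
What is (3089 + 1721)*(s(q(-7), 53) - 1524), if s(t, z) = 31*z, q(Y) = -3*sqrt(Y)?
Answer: 572390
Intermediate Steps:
(3089 + 1721)*(s(q(-7), 53) - 1524) = (3089 + 1721)*(31*53 - 1524) = 4810*(1643 - 1524) = 4810*119 = 572390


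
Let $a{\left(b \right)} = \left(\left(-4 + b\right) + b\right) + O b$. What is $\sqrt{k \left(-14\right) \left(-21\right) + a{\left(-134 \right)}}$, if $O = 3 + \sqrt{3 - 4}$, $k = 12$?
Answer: $\sqrt{2854 - 134 i} \approx 53.438 - 1.2538 i$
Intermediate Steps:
$O = 3 + i$ ($O = 3 + \sqrt{-1} = 3 + i \approx 3.0 + 1.0 i$)
$a{\left(b \right)} = -4 + 2 b + b \left(3 + i\right)$ ($a{\left(b \right)} = \left(\left(-4 + b\right) + b\right) + \left(3 + i\right) b = \left(-4 + 2 b\right) + b \left(3 + i\right) = -4 + 2 b + b \left(3 + i\right)$)
$\sqrt{k \left(-14\right) \left(-21\right) + a{\left(-134 \right)}} = \sqrt{12 \left(-14\right) \left(-21\right) - \left(4 + 134 \left(5 + i\right)\right)} = \sqrt{\left(-168\right) \left(-21\right) - \left(674 + 134 i\right)} = \sqrt{3528 - \left(674 + 134 i\right)} = \sqrt{2854 - 134 i}$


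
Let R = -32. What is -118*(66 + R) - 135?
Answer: -4147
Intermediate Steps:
-118*(66 + R) - 135 = -118*(66 - 32) - 135 = -118*34 - 135 = -4012 - 135 = -4147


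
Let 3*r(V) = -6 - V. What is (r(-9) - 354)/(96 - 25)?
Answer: -353/71 ≈ -4.9718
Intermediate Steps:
r(V) = -2 - V/3 (r(V) = (-6 - V)/3 = -2 - V/3)
(r(-9) - 354)/(96 - 25) = ((-2 - ⅓*(-9)) - 354)/(96 - 25) = ((-2 + 3) - 354)/71 = (1 - 354)*(1/71) = -353*1/71 = -353/71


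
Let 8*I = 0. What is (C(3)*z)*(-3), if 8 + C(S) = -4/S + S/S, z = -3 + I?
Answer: -75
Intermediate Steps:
I = 0 (I = (1/8)*0 = 0)
z = -3 (z = -3 + 0 = -3)
C(S) = -7 - 4/S (C(S) = -8 + (-4/S + S/S) = -8 + (-4/S + 1) = -8 + (1 - 4/S) = -7 - 4/S)
(C(3)*z)*(-3) = ((-7 - 4/3)*(-3))*(-3) = -25/3*(-3)*(-3) = 25*(-3) = -75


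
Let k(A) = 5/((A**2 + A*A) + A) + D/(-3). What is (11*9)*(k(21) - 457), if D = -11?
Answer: -13508715/301 ≈ -44879.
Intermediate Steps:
k(A) = 11/3 + 5/(A + 2*A**2) (k(A) = 5/((A**2 + A*A) + A) - 11/(-3) = 5/((A**2 + A**2) + A) - 11*(-1/3) = 5/(2*A**2 + A) + 11/3 = 5/(A + 2*A**2) + 11/3 = 11/3 + 5/(A + 2*A**2))
(11*9)*(k(21) - 457) = (11*9)*((1/3)*(15 + 11*21 + 22*21**2)/(21*(1 + 2*21)) - 457) = 99*((1/3)*(1/21)*(15 + 231 + 22*441)/(1 + 42) - 457) = 99*((1/3)*(1/21)*(15 + 231 + 9702)/43 - 457) = 99*((1/3)*(1/21)*(1/43)*9948 - 457) = 99*(3316/903 - 457) = 99*(-409355/903) = -13508715/301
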